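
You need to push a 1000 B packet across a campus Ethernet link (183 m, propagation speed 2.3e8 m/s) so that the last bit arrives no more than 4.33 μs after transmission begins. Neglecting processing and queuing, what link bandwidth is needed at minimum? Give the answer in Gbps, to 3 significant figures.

L = 8000 bits.
Propagation delay = 183 / 2.3e+08 = 0.795652 μs.
Transmission budget = 4.33 − 0.795652 = 3.53435 μs.
R ≥ L / t_tx = 8000 bits / 3.53435e-06 s = 2.26 Gbps.

2.26 Gbps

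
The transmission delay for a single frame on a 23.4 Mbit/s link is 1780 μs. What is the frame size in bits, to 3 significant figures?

41700 bits

L = R × t_tx = 23400000 b/s × 0.00178 s = 41652 bits.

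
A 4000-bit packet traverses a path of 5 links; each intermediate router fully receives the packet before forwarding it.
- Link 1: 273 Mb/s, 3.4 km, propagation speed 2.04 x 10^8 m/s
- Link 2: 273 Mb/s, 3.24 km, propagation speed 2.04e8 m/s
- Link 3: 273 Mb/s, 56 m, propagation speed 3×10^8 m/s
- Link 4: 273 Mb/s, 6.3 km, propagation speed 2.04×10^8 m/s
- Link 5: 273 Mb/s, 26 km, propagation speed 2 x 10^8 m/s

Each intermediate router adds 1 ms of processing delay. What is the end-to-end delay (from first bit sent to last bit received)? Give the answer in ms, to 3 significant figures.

Transmission delay per hop = L/R = 4000/273000000 = 0.014652 ms; 5 hops → 0.0732601 ms.
Propagation delays (d/s per hop): 0.0166667, 0.0158824, 0.000186667, 0.0308824, 0.13 ms; sum = 0.193618 ms.
Processing at 4 router(s): 4 × 1 ms = 4 ms.
End-to-end = 4.27 ms.

4.27 ms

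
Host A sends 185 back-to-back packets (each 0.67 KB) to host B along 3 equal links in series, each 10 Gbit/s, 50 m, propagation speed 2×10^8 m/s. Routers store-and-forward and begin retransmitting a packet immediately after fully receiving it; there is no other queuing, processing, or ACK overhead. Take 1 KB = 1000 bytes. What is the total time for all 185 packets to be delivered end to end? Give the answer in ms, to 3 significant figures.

0.101 ms

Per-hop transmission t_tx = L/R = 5360/10000000000 = 0.000536 ms.
Per-hop propagation t_prop = 50/200000000 = 0.00025 ms.
Pipeline fill: first packet needs 3·t_tx to clear all hops; remaining 184 packets each add one t_tx.
Total = (3+185-1)·t_tx + 3·t_prop = 187·0.000536 + 3·0.00025 = 0.101 ms.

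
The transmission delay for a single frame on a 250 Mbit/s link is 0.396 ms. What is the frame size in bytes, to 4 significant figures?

L = R × t_tx = 250000000 b/s × 0.000396 s = 99000 bits.
In bytes: 99000 / 8 = 12380 bytes.

12380 bytes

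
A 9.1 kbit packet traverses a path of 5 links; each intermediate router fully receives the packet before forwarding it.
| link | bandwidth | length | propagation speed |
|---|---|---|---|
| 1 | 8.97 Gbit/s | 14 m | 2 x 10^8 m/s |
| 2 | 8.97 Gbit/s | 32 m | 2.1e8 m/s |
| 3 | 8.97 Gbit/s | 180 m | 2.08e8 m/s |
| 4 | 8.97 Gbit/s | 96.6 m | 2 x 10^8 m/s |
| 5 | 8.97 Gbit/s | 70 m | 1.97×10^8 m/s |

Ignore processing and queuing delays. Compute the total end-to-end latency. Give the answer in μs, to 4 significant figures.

6.999 μs

L = 9100 bits.
Transmission delay per hop = L/R = 9100/8970000000 = 1.01449 μs; 5 hops → 5.07246 μs.
Propagation delays (d/s per hop): 0.07, 0.152381, 0.865385, 0.483, 0.35533 μs; sum = 1.9261 μs.
End-to-end = 6.999 μs.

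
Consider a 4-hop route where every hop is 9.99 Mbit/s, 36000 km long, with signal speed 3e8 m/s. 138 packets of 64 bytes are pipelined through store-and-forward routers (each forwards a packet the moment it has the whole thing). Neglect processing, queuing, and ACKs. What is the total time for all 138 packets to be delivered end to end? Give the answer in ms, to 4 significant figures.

487.2 ms

Per-hop transmission t_tx = L/R = 512/9990000 = 0.0512513 ms.
Per-hop propagation t_prop = 36000000/300000000 = 120 ms.
Pipeline fill: first packet needs 4·t_tx to clear all hops; remaining 137 packets each add one t_tx.
Total = (4+138-1)·t_tx + 4·t_prop = 141·0.0512513 + 4·120 = 487.2 ms.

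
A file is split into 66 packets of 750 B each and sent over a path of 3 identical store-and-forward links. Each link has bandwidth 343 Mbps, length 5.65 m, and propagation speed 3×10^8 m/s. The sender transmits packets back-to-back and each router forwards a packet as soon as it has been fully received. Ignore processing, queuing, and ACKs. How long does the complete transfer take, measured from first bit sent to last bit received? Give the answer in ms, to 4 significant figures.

Per-hop transmission t_tx = L/R = 6000/343000000 = 0.0174927 ms.
Per-hop propagation t_prop = 5.65/300000000 = 1.88333e-05 ms.
Pipeline fill: first packet needs 3·t_tx to clear all hops; remaining 65 packets each add one t_tx.
Total = (3+66-1)·t_tx + 3·t_prop = 68·0.0174927 + 3·1.88333e-05 = 1.190 ms.

1.190 ms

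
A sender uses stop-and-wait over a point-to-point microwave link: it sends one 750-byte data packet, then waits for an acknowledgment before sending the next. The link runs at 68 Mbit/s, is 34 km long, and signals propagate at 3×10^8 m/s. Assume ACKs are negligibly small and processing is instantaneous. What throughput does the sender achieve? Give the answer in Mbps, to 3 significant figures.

19.1 Mbps

t_tx = L/R = 6000/68000000 = 8.82353e-05 s.
t_prop = 34000/300000000 = 0.000113333 s; RTT = 0.000226667 s.
Cycle = t_tx + RTT = 0.000314902 s.
Throughput = L / cycle = 6000 / 0.000314902 = 19.1 Mbps.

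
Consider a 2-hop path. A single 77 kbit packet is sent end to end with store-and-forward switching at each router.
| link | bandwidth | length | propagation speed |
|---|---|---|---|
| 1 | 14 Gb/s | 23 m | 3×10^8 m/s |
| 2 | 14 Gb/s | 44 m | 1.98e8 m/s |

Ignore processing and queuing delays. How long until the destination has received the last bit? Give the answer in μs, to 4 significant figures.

L = 77000 bits.
Transmission delay per hop = L/R = 77000/14000000000 = 5.5 μs; 2 hops → 11 μs.
Propagation delays (d/s per hop): 0.0766667, 0.222222 μs; sum = 0.298889 μs.
End-to-end = 11.30 μs.

11.30 μs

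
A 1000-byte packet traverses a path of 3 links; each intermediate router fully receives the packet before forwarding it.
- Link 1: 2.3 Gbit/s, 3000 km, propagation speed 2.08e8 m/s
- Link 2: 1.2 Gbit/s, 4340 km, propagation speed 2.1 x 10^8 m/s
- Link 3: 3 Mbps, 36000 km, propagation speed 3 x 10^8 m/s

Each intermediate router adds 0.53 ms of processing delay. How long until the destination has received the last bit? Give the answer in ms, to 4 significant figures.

158.8 ms

L = 1000 × 8 = 8000 bits.
Transmission delays (L/R per hop): 0.00347826, 0.00666667, 2.66667 ms; sum = 2.67681 ms.
Propagation delays (d/s per hop): 14.4231, 20.6667, 120 ms; sum = 155.09 ms.
Processing at 2 router(s): 2 × 0.53 ms = 1.06 ms.
End-to-end = 158.8 ms.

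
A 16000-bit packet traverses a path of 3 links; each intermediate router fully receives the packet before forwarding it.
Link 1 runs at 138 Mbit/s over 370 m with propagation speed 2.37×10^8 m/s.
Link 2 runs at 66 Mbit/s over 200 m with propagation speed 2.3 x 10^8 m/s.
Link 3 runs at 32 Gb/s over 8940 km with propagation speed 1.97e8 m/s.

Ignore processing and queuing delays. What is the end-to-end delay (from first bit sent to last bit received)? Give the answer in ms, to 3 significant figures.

45.7 ms

Transmission delays (L/R per hop): 0.115942, 0.242424, 0.0005 ms; sum = 0.358866 ms.
Propagation delays (d/s per hop): 0.00156118, 0.000869565, 45.3807 ms; sum = 45.3831 ms.
End-to-end = 45.7 ms.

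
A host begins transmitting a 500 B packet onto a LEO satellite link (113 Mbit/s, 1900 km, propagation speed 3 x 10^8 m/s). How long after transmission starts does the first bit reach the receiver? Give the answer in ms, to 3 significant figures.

6.33 ms

First bit experiences only propagation delay: d/s = 1900000/300000000 = 6.33 ms.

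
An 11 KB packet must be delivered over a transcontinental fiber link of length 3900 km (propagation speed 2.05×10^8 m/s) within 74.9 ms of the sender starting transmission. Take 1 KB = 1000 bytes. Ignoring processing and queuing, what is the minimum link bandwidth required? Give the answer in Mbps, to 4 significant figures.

L = 88000 bits.
Propagation delay = 3900000 / 2.05e+08 = 19.0244 ms.
Transmission budget = 74.9 − 19.0244 = 55.8756 ms.
R ≥ L / t_tx = 88000 bits / 0.0558756 s = 1.575 Mbps.

1.575 Mbps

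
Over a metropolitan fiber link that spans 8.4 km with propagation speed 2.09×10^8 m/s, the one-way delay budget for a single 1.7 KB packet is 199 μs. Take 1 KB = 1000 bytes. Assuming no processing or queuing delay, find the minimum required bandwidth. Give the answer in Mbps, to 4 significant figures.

85.64 Mbps

L = 13600 bits.
Propagation delay = 8400 / 209000000 = 40.1914 μs.
Transmission budget = 199 − 40.1914 = 158.809 μs.
R ≥ L / t_tx = 13600 bits / 0.000158809 s = 85.64 Mbps.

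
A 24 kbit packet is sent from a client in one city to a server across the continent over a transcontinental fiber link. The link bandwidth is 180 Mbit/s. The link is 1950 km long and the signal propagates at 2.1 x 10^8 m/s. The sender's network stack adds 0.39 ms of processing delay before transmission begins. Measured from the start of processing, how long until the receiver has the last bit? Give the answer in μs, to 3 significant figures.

9810 μs

L = 24000 bits.
Transmission delay = L/R = 24000 / 180000000 = 133.333 μs.
Propagation delay = d/s = 1950000 m / 210000000 m/s = 9285.71 μs.
Plus processing delay 0.39 ms = 390 μs.
Total = 9810 μs.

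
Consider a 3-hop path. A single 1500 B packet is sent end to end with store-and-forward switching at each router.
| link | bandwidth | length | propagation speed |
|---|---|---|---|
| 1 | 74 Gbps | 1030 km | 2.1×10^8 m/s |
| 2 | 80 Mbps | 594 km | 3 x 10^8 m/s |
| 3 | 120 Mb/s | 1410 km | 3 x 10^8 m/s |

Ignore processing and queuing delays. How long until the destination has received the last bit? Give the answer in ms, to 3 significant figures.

11.8 ms

L = 1500 × 8 = 12000 bits.
Transmission delays (L/R per hop): 0.000162162, 0.15, 0.1 ms; sum = 0.250162 ms.
Propagation delays (d/s per hop): 4.90476, 1.98, 4.7 ms; sum = 11.5848 ms.
End-to-end = 11.8 ms.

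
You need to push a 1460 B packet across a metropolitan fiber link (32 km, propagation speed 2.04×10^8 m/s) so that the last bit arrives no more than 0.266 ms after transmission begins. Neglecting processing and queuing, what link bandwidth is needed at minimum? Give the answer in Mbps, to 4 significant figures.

107.0 Mbps

L = 11680 bits.
Propagation delay = 32000 / 204000000 = 0.156863 ms.
Transmission budget = 0.266 − 0.156863 = 0.109137 ms.
R ≥ L / t_tx = 11680 bits / 0.000109137 s = 107.0 Mbps.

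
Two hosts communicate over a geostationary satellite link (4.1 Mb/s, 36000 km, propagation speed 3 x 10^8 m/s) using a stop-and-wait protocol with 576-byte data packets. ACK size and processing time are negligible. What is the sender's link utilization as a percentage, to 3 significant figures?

t_tx = L/R = 4608/4.1e+06 = 0.0011239 s.
t_prop = 36000000/300000000 = 0.12 s; RTT = 0.24 s.
Cycle = t_tx + RTT = 0.241124 s.
Utilization = t_tx / cycle = 0.0011239/0.241124 = 0.466 %.

0.466 %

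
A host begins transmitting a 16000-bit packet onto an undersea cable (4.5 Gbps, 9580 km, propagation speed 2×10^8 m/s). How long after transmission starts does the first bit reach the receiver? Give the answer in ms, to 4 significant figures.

First bit experiences only propagation delay: d/s = 9580000/200000000 = 47.90 ms.

47.90 ms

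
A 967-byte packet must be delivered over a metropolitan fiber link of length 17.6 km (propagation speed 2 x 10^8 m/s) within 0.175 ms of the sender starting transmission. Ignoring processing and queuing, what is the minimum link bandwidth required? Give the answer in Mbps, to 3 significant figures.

88.9 Mbps

L = 7736 bits.
Propagation delay = 17600 / 200000000 = 0.088 ms.
Transmission budget = 0.175 − 0.088 = 0.087 ms.
R ≥ L / t_tx = 7736 bits / 8.7e-05 s = 88.9 Mbps.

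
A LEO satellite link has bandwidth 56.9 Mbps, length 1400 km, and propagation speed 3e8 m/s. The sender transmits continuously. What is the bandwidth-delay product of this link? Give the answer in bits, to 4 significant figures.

265500 bits

Propagation delay = 1400000 / 300000000 = 0.00466667 s.
BDP = R × t_prop = 56900000 × 0.00466667 = 265533 bits.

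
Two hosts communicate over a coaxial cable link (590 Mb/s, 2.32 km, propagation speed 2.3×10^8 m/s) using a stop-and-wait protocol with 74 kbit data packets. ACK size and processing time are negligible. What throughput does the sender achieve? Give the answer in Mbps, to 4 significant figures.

508.2 Mbps

t_tx = L/R = 74000/590000000 = 0.000125424 s.
t_prop = 2320/2.3e+08 = 1.0087e-05 s; RTT = 2.01739e-05 s.
Cycle = t_tx + RTT = 0.000145598 s.
Throughput = L / cycle = 74000 / 0.000145598 = 508.2 Mbps.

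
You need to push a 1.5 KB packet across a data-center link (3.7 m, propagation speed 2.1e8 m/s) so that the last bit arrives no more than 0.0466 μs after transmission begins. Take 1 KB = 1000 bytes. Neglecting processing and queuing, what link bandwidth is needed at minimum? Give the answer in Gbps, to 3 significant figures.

L = 12000 bits.
Propagation delay = 3.7 / 210000000 = 0.017619 μs.
Transmission budget = 0.0466 − 0.017619 = 0.028981 μs.
R ≥ L / t_tx = 12000 bits / 2.8981e-08 s = 414 Gbps.

414 Gbps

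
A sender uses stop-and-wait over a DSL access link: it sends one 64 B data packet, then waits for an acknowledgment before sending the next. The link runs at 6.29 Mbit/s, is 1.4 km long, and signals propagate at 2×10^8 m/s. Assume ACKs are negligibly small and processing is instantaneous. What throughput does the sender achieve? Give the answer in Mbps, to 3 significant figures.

5.37 Mbps

t_tx = L/R = 512/6290000 = 8.1399e-05 s.
t_prop = 1400/200000000 = 7e-06 s; RTT = 1.4e-05 s.
Cycle = t_tx + RTT = 9.5399e-05 s.
Throughput = L / cycle = 512 / 9.5399e-05 = 5.37 Mbps.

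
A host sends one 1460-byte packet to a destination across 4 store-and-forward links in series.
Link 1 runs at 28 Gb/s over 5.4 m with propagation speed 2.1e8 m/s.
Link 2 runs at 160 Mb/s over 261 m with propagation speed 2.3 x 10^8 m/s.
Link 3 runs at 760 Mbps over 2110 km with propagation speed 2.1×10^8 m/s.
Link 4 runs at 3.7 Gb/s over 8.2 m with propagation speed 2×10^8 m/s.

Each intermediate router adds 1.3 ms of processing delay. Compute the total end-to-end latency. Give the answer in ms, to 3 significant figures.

14.0 ms

L = 1460 × 8 = 11680 bits.
Transmission delays (L/R per hop): 0.000417143, 0.073, 0.0153684, 0.00315676 ms; sum = 0.0919423 ms.
Propagation delays (d/s per hop): 2.57143e-05, 0.00113478, 10.0476, 4.1e-05 ms; sum = 10.0488 ms.
Processing at 3 router(s): 3 × 1.3 ms = 3.9 ms.
End-to-end = 14.0 ms.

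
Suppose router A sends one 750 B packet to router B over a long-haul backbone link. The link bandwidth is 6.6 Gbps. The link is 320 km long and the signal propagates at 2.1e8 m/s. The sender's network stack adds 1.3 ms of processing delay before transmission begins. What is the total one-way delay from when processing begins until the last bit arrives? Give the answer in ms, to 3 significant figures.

L = 750 × 8 = 6000 bits.
Transmission delay = L/R = 6000 / 6600000000 = 0.000909091 ms.
Propagation delay = d/s = 320000 m / 210000000 m/s = 1.52381 ms.
Plus processing delay 1.3 ms = 1.3 ms.
Total = 2.82 ms.

2.82 ms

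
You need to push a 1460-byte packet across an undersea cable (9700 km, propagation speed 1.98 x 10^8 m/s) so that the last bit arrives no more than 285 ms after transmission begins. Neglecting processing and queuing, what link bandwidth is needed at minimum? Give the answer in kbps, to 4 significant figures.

49.49 kbps

L = 11680 bits.
Propagation delay = 9700000 / 198000000 = 48.9899 ms.
Transmission budget = 285 − 48.9899 = 236.01 ms.
R ≥ L / t_tx = 11680 bits / 0.23601 s = 49.49 kbps.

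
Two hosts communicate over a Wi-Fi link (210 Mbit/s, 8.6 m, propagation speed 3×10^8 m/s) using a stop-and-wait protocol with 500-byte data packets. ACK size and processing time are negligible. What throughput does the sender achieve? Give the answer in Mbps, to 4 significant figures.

t_tx = L/R = 4000/210000000 = 1.90476e-05 s.
t_prop = 8.6/300000000 = 2.86667e-08 s; RTT = 5.73333e-08 s.
Cycle = t_tx + RTT = 1.9105e-05 s.
Throughput = L / cycle = 4000 / 1.9105e-05 = 209.4 Mbps.

209.4 Mbps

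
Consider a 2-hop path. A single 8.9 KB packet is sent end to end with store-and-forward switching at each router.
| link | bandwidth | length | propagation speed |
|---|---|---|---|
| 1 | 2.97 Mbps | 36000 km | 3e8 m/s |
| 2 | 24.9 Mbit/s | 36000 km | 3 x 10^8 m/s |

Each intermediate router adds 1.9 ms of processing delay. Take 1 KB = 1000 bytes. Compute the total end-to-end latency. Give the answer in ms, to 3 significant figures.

L = 71200 bits.
Transmission delays (L/R per hop): 23.9731, 2.85944 ms; sum = 26.8325 ms.
Propagation delays (d/s per hop): 120, 120 ms; sum = 240 ms.
Processing at 1 router(s): 1 × 1.9 ms = 1.9 ms.
End-to-end = 269 ms.

269 ms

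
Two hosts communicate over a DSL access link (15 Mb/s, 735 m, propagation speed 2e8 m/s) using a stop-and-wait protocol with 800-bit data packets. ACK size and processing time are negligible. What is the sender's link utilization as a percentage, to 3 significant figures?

87.9 %

t_tx = L/R = 800/15000000 = 5.33333e-05 s.
t_prop = 735/200000000 = 3.675e-06 s; RTT = 7.35e-06 s.
Cycle = t_tx + RTT = 6.06833e-05 s.
Utilization = t_tx / cycle = 5.33333e-05/6.06833e-05 = 87.9 %.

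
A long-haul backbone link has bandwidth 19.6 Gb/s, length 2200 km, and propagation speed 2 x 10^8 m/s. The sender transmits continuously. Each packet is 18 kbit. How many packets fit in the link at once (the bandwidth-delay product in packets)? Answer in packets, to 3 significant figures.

Propagation delay = 2200000 / 200000000 = 0.011 s.
BDP = R × t_prop = 19600000000 × 0.011 = 215600000 bits.
In packets of 18000 bits: 12000 packets.

12000 packets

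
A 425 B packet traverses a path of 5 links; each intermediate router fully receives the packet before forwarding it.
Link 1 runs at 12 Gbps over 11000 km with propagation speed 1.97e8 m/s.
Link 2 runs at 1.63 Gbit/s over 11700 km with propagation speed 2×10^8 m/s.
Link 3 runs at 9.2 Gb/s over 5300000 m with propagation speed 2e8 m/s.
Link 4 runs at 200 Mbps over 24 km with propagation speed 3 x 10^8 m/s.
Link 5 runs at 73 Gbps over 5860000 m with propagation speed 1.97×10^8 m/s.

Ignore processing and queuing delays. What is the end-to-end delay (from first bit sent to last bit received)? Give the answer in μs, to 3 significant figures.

171000 μs

L = 425 × 8 = 3400 bits.
Transmission delays (L/R per hop): 0.283333, 2.08589, 0.369565, 17, 0.0465753 μs; sum = 19.7854 μs.
Propagation delays (d/s per hop): 55837.6, 58500, 26500, 80, 29746.2 μs; sum = 170664 μs.
End-to-end = 171000 μs.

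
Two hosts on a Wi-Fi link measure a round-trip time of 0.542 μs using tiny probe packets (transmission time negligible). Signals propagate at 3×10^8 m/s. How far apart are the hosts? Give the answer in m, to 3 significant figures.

One-way propagation = RTT/2 = 0.271 μs.
d = s × t = 300000000 × 2.71e-07 = 81.3 m.

81.3 m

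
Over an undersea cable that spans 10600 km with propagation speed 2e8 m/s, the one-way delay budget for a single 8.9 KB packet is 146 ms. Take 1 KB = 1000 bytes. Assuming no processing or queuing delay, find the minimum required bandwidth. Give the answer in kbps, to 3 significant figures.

766 kbps

L = 71200 bits.
Propagation delay = 10600000 / 200000000 = 53 ms.
Transmission budget = 146 − 53 = 93 ms.
R ≥ L / t_tx = 71200 bits / 0.093 s = 766 kbps.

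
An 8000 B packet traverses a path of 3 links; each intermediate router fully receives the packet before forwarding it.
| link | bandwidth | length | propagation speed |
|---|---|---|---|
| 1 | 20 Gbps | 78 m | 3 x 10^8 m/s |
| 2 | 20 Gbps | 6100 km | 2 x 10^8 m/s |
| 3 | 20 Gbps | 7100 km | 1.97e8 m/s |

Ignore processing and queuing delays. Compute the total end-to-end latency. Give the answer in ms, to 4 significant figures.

66.55 ms

L = 8000 × 8 = 64000 bits.
Transmission delay per hop = L/R = 64000/20000000000 = 0.0032 ms; 3 hops → 0.0096 ms.
Propagation delays (d/s per hop): 0.00026, 30.5, 36.0406 ms; sum = 66.5409 ms.
End-to-end = 66.55 ms.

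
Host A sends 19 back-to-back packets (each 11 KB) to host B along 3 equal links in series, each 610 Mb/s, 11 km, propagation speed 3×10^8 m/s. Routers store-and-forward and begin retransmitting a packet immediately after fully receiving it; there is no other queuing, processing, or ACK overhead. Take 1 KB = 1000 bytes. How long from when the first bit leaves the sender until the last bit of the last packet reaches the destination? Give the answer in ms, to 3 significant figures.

3.14 ms

Per-hop transmission t_tx = L/R = 88000/610000000 = 0.144262 ms.
Per-hop propagation t_prop = 11000/300000000 = 0.0366667 ms.
Pipeline fill: first packet needs 3·t_tx to clear all hops; remaining 18 packets each add one t_tx.
Total = (3+19-1)·t_tx + 3·t_prop = 21·0.144262 + 3·0.0366667 = 3.14 ms.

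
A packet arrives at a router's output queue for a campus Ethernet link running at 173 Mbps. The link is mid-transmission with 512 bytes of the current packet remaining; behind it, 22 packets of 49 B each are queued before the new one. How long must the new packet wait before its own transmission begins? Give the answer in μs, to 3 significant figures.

Each queued packet: L/R = 392/173000000 = 2.2659 μs.
22 queued → 49.8497 μs.
Plus remaining 4096 bits of current packet: 23.6763 μs.
Queuing delay = 73.5 μs.

73.5 μs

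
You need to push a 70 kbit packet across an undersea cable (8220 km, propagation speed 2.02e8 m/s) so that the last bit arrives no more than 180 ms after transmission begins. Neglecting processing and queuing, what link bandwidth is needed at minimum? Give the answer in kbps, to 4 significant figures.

502.5 kbps

Propagation delay = 8220000 / 202000000 = 40.6931 ms.
Transmission budget = 180 − 40.6931 = 139.307 ms.
R ≥ L / t_tx = 70000 bits / 0.139307 s = 502.5 kbps.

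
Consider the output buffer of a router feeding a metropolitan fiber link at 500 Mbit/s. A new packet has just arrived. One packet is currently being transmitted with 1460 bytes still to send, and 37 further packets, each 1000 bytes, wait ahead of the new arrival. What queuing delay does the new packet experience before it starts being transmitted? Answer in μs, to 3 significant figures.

615 μs

Each queued packet: L/R = 8000/500000000 = 16 μs.
37 queued → 592 μs.
Plus remaining 11680 bits of current packet: 23.36 μs.
Queuing delay = 615 μs.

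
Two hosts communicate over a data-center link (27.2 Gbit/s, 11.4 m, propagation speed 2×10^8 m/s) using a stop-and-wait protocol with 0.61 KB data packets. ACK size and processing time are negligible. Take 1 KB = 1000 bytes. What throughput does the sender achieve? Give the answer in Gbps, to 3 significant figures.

16.6 Gbps

t_tx = L/R = 4880/27200000000 = 1.79412e-07 s.
t_prop = 11.4/200000000 = 5.7e-08 s; RTT = 1.14e-07 s.
Cycle = t_tx + RTT = 2.93412e-07 s.
Throughput = L / cycle = 4880 / 2.93412e-07 = 16.6 Gbps.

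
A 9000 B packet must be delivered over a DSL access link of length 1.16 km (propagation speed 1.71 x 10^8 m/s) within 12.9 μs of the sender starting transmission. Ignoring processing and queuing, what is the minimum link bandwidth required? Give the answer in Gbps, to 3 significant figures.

L = 72000 bits.
Propagation delay = 1160 / 171000000 = 6.78363 μs.
Transmission budget = 12.9 − 6.78363 = 6.11637 μs.
R ≥ L / t_tx = 72000 bits / 6.11637e-06 s = 11.8 Gbps.

11.8 Gbps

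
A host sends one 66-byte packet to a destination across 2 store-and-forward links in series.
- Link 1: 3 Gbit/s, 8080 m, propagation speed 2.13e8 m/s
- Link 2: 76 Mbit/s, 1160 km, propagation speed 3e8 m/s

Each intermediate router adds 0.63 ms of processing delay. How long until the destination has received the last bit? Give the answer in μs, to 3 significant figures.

4540 μs

L = 66 × 8 = 528 bits.
Transmission delays (L/R per hop): 0.176, 6.94737 μs; sum = 7.12337 μs.
Propagation delays (d/s per hop): 37.9343, 3866.67 μs; sum = 3904.6 μs.
Processing at 1 router(s): 1 × 0.63 ms = 630 μs.
End-to-end = 4540 μs.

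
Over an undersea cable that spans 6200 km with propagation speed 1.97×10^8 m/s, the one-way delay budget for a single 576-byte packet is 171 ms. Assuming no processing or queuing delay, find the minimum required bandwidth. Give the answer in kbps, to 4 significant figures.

33.03 kbps

L = 4608 bits.
Propagation delay = 6200000 / 197000000 = 31.4721 ms.
Transmission budget = 171 − 31.4721 = 139.528 ms.
R ≥ L / t_tx = 4608 bits / 0.139528 s = 33.03 kbps.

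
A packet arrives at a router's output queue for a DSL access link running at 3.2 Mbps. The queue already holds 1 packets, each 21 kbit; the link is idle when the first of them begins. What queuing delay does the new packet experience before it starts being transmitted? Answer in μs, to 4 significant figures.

6563 μs

Each queued packet: L/R = 21000/3200000 = 6562.5 μs.
1 queued → 6562.5 μs.
Queuing delay = 6563 μs.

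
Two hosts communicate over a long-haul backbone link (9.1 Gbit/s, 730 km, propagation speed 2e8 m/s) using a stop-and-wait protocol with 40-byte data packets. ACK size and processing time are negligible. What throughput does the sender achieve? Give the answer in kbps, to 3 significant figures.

43.8 kbps

t_tx = L/R = 320/9100000000 = 3.51648e-08 s.
t_prop = 730000/200000000 = 0.00365 s; RTT = 0.0073 s.
Cycle = t_tx + RTT = 0.00730004 s.
Throughput = L / cycle = 320 / 0.00730004 = 43.8 kbps.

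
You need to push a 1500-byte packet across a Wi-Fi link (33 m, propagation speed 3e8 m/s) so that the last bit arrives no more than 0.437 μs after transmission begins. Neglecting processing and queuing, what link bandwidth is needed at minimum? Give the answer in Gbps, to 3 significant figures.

36.7 Gbps

L = 12000 bits.
Propagation delay = 33 / 300000000 = 0.11 μs.
Transmission budget = 0.437 − 0.11 = 0.327 μs.
R ≥ L / t_tx = 12000 bits / 3.27e-07 s = 36.7 Gbps.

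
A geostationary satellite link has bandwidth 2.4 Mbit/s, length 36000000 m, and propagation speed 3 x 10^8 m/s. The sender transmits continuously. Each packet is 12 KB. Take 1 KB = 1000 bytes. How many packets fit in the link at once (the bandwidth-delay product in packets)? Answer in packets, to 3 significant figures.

Propagation delay = 36000000 / 300000000 = 0.12 s.
BDP = R × t_prop = 2400000 × 0.12 = 288000 bits.
In packets of 96000 bits: 3.00 packets.

3.00 packets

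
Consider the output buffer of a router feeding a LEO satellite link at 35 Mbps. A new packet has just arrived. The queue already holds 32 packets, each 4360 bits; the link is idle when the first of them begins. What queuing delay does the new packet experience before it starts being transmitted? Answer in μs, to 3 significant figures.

Each queued packet: L/R = 4360/35000000 = 124.571 μs.
32 queued → 3986.29 μs.
Queuing delay = 3990 μs.

3990 μs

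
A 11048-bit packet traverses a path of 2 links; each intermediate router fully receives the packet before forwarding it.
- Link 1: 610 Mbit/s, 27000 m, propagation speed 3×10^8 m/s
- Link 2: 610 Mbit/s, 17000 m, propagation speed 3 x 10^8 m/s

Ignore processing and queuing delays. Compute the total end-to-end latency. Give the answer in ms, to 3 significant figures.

Transmission delay per hop = L/R = 11048/610000000 = 0.0181115 ms; 2 hops → 0.036223 ms.
Propagation delays (d/s per hop): 0.09, 0.0566667 ms; sum = 0.146667 ms.
End-to-end = 0.183 ms.

0.183 ms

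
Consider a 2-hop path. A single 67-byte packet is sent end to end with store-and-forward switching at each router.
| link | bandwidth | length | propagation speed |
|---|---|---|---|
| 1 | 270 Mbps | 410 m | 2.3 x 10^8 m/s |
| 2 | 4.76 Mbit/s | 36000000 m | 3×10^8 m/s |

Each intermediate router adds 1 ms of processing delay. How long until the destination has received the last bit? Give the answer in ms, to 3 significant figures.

121 ms

L = 67 × 8 = 536 bits.
Transmission delays (L/R per hop): 0.00198519, 0.112605 ms; sum = 0.11459 ms.
Propagation delays (d/s per hop): 0.00178261, 120 ms; sum = 120.002 ms.
Processing at 1 router(s): 1 × 1 ms = 1 ms.
End-to-end = 121 ms.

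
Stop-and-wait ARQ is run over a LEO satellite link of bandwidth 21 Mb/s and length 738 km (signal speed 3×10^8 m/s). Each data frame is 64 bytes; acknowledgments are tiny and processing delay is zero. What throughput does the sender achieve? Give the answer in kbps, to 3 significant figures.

t_tx = L/R = 512/21000000 = 2.4381e-05 s.
t_prop = 738000/300000000 = 0.00246 s; RTT = 0.00492 s.
Cycle = t_tx + RTT = 0.00494438 s.
Throughput = L / cycle = 512 / 0.00494438 = 104 kbps.

104 kbps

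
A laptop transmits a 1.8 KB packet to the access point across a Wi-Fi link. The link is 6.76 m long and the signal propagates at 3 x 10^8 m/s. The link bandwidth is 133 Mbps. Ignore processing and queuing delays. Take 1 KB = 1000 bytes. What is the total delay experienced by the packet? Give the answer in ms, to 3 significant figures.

L = 14400 bits.
Transmission delay = L/R = 14400 / 133000000 = 0.108271 ms.
Propagation delay = d/s = 6.76 m / 300000000 m/s = 2.25333e-05 ms.
Total = 0.108 ms.

0.108 ms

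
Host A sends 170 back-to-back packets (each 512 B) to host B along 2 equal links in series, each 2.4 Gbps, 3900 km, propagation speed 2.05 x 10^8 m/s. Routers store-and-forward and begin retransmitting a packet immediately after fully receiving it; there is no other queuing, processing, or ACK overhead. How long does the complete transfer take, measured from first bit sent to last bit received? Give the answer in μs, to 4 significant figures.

38340 μs

Per-hop transmission t_tx = L/R = 4096/2400000000 = 1.70667 μs.
Per-hop propagation t_prop = 3900000/2.05e+08 = 19024.4 μs.
Pipeline fill: first packet needs 2·t_tx to clear all hops; remaining 169 packets each add one t_tx.
Total = (2+170-1)·t_tx + 2·t_prop = 171·1.70667 + 2·19024.4 = 38340 μs.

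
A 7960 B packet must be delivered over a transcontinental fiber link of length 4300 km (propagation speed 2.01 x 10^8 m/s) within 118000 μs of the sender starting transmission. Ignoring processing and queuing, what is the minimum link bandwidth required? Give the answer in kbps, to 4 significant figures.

659.2 kbps

L = 63680 bits.
Propagation delay = 4300000 / 2.01e+08 = 21393 μs.
Transmission budget = 118000 − 21393 = 96607 μs.
R ≥ L / t_tx = 63680 bits / 0.096607 s = 659.2 kbps.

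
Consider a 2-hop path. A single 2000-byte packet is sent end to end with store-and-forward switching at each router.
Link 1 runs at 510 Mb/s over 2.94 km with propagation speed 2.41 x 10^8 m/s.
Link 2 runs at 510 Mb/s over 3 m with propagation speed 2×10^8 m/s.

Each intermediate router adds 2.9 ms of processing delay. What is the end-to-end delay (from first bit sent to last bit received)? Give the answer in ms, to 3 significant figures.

2.97 ms

L = 2000 × 8 = 16000 bits.
Transmission delay per hop = L/R = 16000/510000000 = 0.0313725 ms; 2 hops → 0.0627451 ms.
Propagation delays (d/s per hop): 0.0121992, 1.5e-05 ms; sum = 0.0122142 ms.
Processing at 1 router(s): 1 × 2.9 ms = 2.9 ms.
End-to-end = 2.97 ms.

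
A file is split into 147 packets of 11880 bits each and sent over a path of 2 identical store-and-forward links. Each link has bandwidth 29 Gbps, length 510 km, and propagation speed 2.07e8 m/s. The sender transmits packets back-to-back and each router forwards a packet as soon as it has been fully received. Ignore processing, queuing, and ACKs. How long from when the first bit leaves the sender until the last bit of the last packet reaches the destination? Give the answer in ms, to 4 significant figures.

4.988 ms

Per-hop transmission t_tx = L/R = 11880/29000000000 = 0.000409655 ms.
Per-hop propagation t_prop = 510000/2.07e+08 = 2.46377 ms.
Pipeline fill: first packet needs 2·t_tx to clear all hops; remaining 146 packets each add one t_tx.
Total = (2+147-1)·t_tx + 2·t_prop = 148·0.000409655 + 2·2.46377 = 4.988 ms.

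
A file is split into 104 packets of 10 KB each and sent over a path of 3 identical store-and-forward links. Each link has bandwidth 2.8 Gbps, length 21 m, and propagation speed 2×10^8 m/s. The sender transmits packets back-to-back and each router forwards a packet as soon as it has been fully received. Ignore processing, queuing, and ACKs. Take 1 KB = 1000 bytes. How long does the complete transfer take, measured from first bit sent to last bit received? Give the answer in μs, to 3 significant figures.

Per-hop transmission t_tx = L/R = 80000/2800000000 = 28.5714 μs.
Per-hop propagation t_prop = 21/200000000 = 0.105 μs.
Pipeline fill: first packet needs 3·t_tx to clear all hops; remaining 103 packets each add one t_tx.
Total = (3+104-1)·t_tx + 3·t_prop = 106·28.5714 + 3·0.105 = 3030 μs.

3030 μs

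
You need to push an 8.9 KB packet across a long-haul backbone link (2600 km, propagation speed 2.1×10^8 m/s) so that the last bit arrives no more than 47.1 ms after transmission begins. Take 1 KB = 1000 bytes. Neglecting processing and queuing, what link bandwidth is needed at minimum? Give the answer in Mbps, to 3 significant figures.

L = 71200 bits.
Propagation delay = 2600000 / 210000000 = 12.381 ms.
Transmission budget = 47.1 − 12.381 = 34.719 ms.
R ≥ L / t_tx = 71200 bits / 0.034719 s = 2.05 Mbps.

2.05 Mbps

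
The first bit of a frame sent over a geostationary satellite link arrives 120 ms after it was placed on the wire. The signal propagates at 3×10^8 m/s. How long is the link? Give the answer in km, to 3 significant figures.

d = s × t_prop = 300000000 × 0.12 = 36000 km.

36000 km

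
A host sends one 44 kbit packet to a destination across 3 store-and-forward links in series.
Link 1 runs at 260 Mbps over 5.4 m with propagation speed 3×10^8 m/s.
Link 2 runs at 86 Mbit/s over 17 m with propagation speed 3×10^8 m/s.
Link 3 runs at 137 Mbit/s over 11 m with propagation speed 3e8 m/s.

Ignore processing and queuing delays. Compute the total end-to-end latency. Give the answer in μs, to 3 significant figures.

1000 μs

L = 44000 bits.
Transmission delays (L/R per hop): 169.231, 511.628, 321.168 μs; sum = 1002.03 μs.
Propagation delays (d/s per hop): 0.018, 0.0566667, 0.0366667 μs; sum = 0.111333 μs.
End-to-end = 1000 μs.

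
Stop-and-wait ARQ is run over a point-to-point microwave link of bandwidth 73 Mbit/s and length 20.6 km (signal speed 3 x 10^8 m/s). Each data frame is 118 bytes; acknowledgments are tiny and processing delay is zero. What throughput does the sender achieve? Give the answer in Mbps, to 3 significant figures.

t_tx = L/R = 944/73000000 = 1.29315e-05 s.
t_prop = 20600/300000000 = 6.86667e-05 s; RTT = 0.000137333 s.
Cycle = t_tx + RTT = 0.000150265 s.
Throughput = L / cycle = 944 / 0.000150265 = 6.28 Mbps.

6.28 Mbps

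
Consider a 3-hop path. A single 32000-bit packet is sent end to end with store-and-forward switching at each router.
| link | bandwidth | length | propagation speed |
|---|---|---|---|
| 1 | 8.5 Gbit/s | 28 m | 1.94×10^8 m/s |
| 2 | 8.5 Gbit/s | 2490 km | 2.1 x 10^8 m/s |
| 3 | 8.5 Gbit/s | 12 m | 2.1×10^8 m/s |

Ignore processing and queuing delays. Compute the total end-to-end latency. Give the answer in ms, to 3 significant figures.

Transmission delay per hop = L/R = 32000/8500000000 = 0.00376471 ms; 3 hops → 0.0112941 ms.
Propagation delays (d/s per hop): 0.00014433, 11.8571, 5.71429e-05 ms; sum = 11.8573 ms.
End-to-end = 11.9 ms.

11.9 ms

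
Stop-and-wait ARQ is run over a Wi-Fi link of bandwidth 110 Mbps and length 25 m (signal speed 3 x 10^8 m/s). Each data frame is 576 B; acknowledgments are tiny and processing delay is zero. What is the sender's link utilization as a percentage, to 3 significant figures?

t_tx = L/R = 4608/110000000 = 4.18909e-05 s.
t_prop = 25/300000000 = 8.33333e-08 s; RTT = 1.66667e-07 s.
Cycle = t_tx + RTT = 4.20576e-05 s.
Utilization = t_tx / cycle = 4.18909e-05/4.20576e-05 = 99.6 %.

99.6 %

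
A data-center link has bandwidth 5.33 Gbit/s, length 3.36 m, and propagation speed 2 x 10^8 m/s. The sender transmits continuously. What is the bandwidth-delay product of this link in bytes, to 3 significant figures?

Propagation delay = 3.36 / 200000000 = 1.68e-08 s.
BDP = R × t_prop = 5330000000 × 1.68e-08 = 89.544 bits.
In bytes: 89.544/8 = 11.2 bytes.

11.2 bytes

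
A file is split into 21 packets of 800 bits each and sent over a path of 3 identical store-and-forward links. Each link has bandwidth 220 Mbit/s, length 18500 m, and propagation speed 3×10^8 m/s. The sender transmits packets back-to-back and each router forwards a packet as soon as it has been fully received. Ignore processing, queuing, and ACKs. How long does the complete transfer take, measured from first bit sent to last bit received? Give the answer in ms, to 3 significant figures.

Per-hop transmission t_tx = L/R = 800/220000000 = 0.00363636 ms.
Per-hop propagation t_prop = 18500/300000000 = 0.0616667 ms.
Pipeline fill: first packet needs 3·t_tx to clear all hops; remaining 20 packets each add one t_tx.
Total = (3+21-1)·t_tx + 3·t_prop = 23·0.00363636 + 3·0.0616667 = 0.269 ms.

0.269 ms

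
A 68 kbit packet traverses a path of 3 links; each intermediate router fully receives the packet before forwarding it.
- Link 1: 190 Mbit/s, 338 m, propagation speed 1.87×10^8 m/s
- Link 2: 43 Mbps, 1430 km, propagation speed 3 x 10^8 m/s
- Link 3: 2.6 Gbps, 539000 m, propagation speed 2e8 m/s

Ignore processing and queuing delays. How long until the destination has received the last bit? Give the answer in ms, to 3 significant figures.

L = 68000 bits.
Transmission delays (L/R per hop): 0.357895, 1.5814, 0.0261538 ms; sum = 1.96544 ms.
Propagation delays (d/s per hop): 0.00180749, 4.76667, 2.695 ms; sum = 7.46347 ms.
End-to-end = 9.43 ms.

9.43 ms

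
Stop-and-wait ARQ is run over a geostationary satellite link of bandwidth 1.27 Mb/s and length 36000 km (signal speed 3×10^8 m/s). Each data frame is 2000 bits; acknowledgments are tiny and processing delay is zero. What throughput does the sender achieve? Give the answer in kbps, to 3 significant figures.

t_tx = L/R = 2000/1270000 = 0.0015748 s.
t_prop = 36000000/300000000 = 0.12 s; RTT = 0.24 s.
Cycle = t_tx + RTT = 0.241575 s.
Throughput = L / cycle = 2000 / 0.241575 = 8.28 kbps.

8.28 kbps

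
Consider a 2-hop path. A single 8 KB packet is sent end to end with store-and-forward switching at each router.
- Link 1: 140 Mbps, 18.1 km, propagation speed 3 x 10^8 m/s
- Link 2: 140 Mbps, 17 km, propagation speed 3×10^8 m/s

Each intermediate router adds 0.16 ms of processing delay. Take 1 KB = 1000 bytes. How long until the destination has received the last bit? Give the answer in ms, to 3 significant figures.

L = 64000 bits.
Transmission delay per hop = L/R = 64000/140000000 = 0.457143 ms; 2 hops → 0.914286 ms.
Propagation delays (d/s per hop): 0.0603333, 0.0566667 ms; sum = 0.117 ms.
Processing at 1 router(s): 1 × 0.16 ms = 0.16 ms.
End-to-end = 1.19 ms.

1.19 ms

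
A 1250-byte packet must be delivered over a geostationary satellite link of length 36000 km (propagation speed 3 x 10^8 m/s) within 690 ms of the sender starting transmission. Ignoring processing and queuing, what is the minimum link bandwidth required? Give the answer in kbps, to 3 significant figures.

L = 10000 bits.
Propagation delay = 36000000 / 300000000 = 120 ms.
Transmission budget = 690 − 120 = 570 ms.
R ≥ L / t_tx = 10000 bits / 0.57 s = 17.5 kbps.

17.5 kbps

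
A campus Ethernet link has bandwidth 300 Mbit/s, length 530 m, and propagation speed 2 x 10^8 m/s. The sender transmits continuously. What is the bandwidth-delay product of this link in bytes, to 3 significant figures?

99.4 bytes

Propagation delay = 530 / 200000000 = 2.65e-06 s.
BDP = R × t_prop = 300000000 × 2.65e-06 = 795 bits.
In bytes: 795/8 = 99.4 bytes.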